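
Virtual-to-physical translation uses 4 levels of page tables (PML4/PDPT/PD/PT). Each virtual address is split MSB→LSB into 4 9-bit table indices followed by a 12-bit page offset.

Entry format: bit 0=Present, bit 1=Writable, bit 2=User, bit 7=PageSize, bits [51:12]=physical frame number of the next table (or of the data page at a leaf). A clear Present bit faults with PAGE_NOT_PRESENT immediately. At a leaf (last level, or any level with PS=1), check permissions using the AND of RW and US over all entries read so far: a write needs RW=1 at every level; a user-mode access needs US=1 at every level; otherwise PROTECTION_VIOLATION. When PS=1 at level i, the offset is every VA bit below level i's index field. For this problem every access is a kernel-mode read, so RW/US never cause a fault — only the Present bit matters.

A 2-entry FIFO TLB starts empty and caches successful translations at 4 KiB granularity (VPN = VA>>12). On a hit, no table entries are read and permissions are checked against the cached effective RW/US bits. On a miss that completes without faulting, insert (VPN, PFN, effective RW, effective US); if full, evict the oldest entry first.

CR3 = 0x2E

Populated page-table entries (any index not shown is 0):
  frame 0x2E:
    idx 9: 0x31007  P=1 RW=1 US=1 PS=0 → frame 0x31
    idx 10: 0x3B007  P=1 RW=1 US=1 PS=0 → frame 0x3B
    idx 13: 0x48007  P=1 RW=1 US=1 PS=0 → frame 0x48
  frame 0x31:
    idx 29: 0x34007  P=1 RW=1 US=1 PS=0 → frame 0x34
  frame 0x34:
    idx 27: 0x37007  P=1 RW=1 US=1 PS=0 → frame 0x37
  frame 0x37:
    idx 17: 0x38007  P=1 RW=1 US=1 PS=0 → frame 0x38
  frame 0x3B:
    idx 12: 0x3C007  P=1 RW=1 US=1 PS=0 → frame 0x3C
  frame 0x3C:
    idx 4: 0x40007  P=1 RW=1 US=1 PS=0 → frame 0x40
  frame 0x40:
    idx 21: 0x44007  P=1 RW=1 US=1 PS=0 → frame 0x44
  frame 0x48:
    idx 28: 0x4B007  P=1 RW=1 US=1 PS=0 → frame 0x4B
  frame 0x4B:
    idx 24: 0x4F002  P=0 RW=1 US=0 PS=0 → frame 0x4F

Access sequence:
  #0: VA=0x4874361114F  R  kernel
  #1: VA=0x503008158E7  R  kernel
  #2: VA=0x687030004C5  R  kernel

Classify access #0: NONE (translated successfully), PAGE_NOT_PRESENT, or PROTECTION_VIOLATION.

Per-access translation:
#0 VA=0x4874361114F (r,kernel):
  L0: frame=0x2E idx=9 entry=0x31007 [P=1 RW=1 US=1 PS=0]
  L1: frame=0x31 idx=29 entry=0x34007 [P=1 RW=1 US=1 PS=0]
  L2: frame=0x34 idx=27 entry=0x37007 [P=1 RW=1 US=1 PS=0]
  L3: frame=0x37 idx=17 entry=0x38007 [P=1 RW=1 US=1 PS=0]
  ⇒ phys 0x3814F  [4 reads]
#1 VA=0x503008158E7 (r,kernel):
  L0: frame=0x2E idx=10 entry=0x3B007 [P=1 RW=1 US=1 PS=0]
  L1: frame=0x3B idx=12 entry=0x3C007 [P=1 RW=1 US=1 PS=0]
  L2: frame=0x3C idx=4 entry=0x40007 [P=1 RW=1 US=1 PS=0]
  L3: frame=0x40 idx=21 entry=0x44007 [P=1 RW=1 US=1 PS=0]
  ⇒ phys 0x448E7  [4 reads]
#2 VA=0x687030004C5 (r,kernel):
  L0: frame=0x2E idx=13 entry=0x48007 [P=1 RW=1 US=1 PS=0]
  L1: frame=0x48 idx=28 entry=0x4B007 [P=1 RW=1 US=1 PS=0]
  L2: frame=0x4B idx=24 entry=0x4F002 [P=0 RW=1 US=0 PS=0]
  → PAGE_NOT_PRESENT  (3 entries read)

Access #0 fault: NONE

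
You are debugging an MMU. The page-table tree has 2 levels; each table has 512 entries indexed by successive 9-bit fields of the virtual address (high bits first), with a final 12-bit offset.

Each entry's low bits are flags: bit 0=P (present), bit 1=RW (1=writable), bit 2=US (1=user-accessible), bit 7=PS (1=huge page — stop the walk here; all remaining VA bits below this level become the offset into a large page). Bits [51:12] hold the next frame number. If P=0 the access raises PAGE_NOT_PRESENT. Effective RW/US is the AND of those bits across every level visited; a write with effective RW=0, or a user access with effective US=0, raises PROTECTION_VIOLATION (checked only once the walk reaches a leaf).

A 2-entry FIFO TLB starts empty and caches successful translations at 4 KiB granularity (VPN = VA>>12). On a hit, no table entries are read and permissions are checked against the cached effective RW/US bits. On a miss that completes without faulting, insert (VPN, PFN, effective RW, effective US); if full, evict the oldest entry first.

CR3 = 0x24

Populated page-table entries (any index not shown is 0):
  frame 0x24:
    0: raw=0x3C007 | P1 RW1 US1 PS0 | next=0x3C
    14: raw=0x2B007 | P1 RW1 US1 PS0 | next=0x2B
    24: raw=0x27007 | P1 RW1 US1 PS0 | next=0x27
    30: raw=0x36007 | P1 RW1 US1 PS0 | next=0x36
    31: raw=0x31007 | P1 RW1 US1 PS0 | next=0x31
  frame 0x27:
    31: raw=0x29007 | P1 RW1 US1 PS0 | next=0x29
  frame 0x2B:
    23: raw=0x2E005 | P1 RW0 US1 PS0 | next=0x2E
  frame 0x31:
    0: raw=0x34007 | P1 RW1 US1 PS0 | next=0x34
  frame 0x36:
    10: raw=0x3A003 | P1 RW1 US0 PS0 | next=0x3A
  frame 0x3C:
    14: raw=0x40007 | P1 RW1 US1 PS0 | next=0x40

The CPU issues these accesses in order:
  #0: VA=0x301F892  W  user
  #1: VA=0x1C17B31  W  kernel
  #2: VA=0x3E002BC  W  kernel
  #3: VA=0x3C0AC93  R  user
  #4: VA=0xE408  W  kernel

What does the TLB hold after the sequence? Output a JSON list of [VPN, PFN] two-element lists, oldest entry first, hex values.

Walk each access:
#0 VA=0x301F892 (w,user):
  L0: frame=0x24 idx=24 entry=0x27007 [P=1 RW=1 US=1 PS=0]
  L1: frame=0x27 idx=31 entry=0x29007 [P=1 RW=1 US=1 PS=0]
  → PA=0x29892  (2 entries read)
#1 VA=0x1C17B31 (w,kernel):
  L0: frame=0x24 idx=14 entry=0x2B007 [P=1 RW=1 US=1 PS=0]
  L1: frame=0x2B idx=23 entry=0x2E005 [P=1 RW=0 US=1 PS=0]
  ⇒ fault: PROTECTION_VIOLATION  — 2 lookups
#2 VA=0x3E002BC (w,kernel):
  L0: frame=0x24 idx=31 entry=0x31007 [P=1 RW=1 US=1 PS=0]
  L1: frame=0x31 idx=0 entry=0x34007 [P=1 RW=1 US=1 PS=0]
  → PA=0x342BC  (2 entries read)
#3 VA=0x3C0AC93 (r,user):
  L0: frame=0x24 idx=30 entry=0x36007 [P=1 RW=1 US=1 PS=0]
  L1: frame=0x36 idx=10 entry=0x3A003 [P=1 RW=1 US=0 PS=0]
  ⇒ fault: PROTECTION_VIOLATION  — 2 lookups
#4 VA=0xE408 (w,kernel):
  L0: frame=0x24 idx=0 entry=0x3C007 [P=1 RW=1 US=1 PS=0]
  L1: frame=0x3C idx=14 entry=0x40007 [P=1 RW=1 US=1 PS=0]
  → PA=0x40408  (2 entries read)

TLB: [["0x3E00", "0x34"], ["0xE", "0x40"]]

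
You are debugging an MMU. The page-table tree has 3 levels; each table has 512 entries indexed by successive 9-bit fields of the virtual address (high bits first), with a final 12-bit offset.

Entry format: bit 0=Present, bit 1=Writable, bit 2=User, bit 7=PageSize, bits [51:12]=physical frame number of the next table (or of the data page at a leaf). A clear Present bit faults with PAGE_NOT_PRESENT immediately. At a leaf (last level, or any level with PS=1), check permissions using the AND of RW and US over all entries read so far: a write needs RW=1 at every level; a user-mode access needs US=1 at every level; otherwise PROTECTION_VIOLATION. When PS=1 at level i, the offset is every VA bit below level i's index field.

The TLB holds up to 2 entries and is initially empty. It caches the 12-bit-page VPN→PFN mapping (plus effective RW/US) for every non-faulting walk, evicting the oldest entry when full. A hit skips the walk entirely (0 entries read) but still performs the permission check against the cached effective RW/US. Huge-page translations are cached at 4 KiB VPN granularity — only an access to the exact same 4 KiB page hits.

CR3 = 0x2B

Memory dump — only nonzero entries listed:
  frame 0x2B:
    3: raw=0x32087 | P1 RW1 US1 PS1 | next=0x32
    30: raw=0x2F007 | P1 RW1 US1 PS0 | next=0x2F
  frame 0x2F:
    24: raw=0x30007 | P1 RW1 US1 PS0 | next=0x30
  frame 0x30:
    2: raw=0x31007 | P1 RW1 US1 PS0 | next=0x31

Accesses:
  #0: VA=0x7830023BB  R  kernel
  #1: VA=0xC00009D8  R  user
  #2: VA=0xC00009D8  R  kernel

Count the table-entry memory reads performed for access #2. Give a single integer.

Walk each access:
#0 VA=0x7830023BB (r,kernel):
  lvl0: tbl 0x2B, slot 30 ⇒ 0x2F007 (P1/RW1/US1/PS0)
  lvl1: tbl 0x2F, slot 24 ⇒ 0x30007 (P1/RW1/US1/PS0)
  lvl2: tbl 0x30, slot 2 ⇒ 0x31007 (P1/RW1/US1/PS0)
  → PA=0x313BB  (3 entries read)
#1 VA=0xC00009D8 (r,user):
  lvl0: tbl 0x2B, slot 3 ⇒ 0x32087 (P1/RW1/US1/PS1)
  → PA=0x329D8 (huge @L0)  (1 entries read)
#2 VA=0xC00009D8 (r,kernel):
  TLB hit vpn=0xC0000 → PA=0x329D8

Entries read for #2: 0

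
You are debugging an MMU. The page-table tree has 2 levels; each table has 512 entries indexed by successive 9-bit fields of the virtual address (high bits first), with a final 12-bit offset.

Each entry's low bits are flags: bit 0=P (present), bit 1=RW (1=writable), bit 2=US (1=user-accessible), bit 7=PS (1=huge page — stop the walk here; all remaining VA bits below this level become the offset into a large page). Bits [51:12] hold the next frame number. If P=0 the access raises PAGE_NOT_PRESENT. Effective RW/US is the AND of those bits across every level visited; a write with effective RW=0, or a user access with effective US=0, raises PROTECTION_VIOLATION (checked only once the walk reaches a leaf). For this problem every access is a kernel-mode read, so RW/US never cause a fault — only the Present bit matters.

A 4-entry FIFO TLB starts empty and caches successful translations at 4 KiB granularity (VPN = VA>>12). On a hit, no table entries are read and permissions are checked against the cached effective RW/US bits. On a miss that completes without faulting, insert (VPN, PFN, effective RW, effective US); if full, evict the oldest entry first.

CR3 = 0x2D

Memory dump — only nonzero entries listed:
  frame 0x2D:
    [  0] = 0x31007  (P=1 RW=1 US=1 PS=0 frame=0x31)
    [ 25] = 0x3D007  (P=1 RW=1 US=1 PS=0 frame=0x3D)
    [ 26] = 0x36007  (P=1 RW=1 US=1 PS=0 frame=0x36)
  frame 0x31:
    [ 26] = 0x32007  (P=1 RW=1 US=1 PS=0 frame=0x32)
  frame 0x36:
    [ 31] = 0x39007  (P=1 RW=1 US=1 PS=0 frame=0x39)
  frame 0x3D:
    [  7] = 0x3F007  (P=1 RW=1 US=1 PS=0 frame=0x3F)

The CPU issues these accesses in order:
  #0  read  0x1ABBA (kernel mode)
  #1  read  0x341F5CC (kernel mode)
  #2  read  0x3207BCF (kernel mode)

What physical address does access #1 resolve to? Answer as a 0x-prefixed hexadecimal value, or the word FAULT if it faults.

Trace:
#0 VA=0x1ABBA (r,kernel):
  L0 @0x2D[0] → 0x31007  P=1,RW=1,US=1,PS=0
  L1 @0x31[26] → 0x32007  P=1,RW=1,US=1,PS=0
  → PA=0x32BBA  (2 entries read)
#1 VA=0x341F5CC (r,kernel):
  L0 @0x2D[26] → 0x36007  P=1,RW=1,US=1,PS=0
  L1 @0x36[31] → 0x39007  P=1,RW=1,US=1,PS=0
  → PA=0x395CC  (2 entries read)
#2 VA=0x3207BCF (r,kernel):
  L0 @0x2D[25] → 0x3D007  P=1,RW=1,US=1,PS=0
  L1 @0x3D[7] → 0x3F007  P=1,RW=1,US=1,PS=0
  → PA=0x3FBCF  (2 entries read)

Access #1 PA: 0x395CC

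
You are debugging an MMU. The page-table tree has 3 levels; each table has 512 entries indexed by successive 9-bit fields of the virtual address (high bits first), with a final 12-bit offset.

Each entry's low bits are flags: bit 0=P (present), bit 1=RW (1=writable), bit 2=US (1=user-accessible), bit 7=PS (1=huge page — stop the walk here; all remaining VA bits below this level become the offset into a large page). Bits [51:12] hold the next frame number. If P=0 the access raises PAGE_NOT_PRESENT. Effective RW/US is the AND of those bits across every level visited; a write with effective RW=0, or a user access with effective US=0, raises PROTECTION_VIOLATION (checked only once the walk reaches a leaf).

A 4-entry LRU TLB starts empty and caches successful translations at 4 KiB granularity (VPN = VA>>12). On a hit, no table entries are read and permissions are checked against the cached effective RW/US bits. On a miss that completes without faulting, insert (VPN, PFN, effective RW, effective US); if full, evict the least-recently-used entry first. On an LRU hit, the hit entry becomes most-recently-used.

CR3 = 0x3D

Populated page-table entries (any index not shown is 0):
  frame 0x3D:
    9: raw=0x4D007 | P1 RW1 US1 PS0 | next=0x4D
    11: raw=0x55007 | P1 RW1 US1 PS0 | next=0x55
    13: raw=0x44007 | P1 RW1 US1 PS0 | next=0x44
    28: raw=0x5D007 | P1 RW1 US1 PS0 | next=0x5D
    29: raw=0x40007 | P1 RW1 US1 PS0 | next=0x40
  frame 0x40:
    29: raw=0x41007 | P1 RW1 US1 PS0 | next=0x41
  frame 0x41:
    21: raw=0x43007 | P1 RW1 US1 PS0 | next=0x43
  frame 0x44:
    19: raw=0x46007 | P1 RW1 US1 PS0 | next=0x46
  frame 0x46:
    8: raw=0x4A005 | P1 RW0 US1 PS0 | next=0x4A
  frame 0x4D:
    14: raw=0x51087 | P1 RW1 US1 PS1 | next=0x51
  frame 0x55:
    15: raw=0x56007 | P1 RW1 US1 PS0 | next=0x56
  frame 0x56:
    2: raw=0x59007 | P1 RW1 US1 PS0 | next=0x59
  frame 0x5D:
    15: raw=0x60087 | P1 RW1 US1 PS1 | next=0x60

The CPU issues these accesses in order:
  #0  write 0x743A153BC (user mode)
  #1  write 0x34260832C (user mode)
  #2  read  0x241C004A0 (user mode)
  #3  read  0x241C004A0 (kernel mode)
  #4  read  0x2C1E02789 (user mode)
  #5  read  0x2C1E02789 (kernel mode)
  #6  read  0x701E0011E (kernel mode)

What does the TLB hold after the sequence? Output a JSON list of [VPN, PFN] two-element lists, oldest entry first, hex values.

Walk each access:
#0 VA=0x743A153BC (w,user):
  L0: frame=0x3D idx=29 entry=0x40007 [P=1 RW=1 US=1 PS=0]
  L1: frame=0x40 idx=29 entry=0x41007 [P=1 RW=1 US=1 PS=0]
  L2: frame=0x41 idx=21 entry=0x43007 [P=1 RW=1 US=1 PS=0]
  ⇒ phys 0x433BC  [3 reads]
#1 VA=0x34260832C (w,user):
  L0: frame=0x3D idx=13 entry=0x44007 [P=1 RW=1 US=1 PS=0]
  L1: frame=0x44 idx=19 entry=0x46007 [P=1 RW=1 US=1 PS=0]
  L2: frame=0x46 idx=8 entry=0x4A005 [P=1 RW=0 US=1 PS=0]
  ✗ PROTECTION_VIOLATION  [3 reads]
#2 VA=0x241C004A0 (r,user):
  L0: frame=0x3D idx=9 entry=0x4D007 [P=1 RW=1 US=1 PS=0]
  L1: frame=0x4D idx=14 entry=0x51087 [P=1 RW=1 US=1 PS=1]
  ⇒ phys 0x514A0 (huge @L1)  [2 reads]
#3 VA=0x241C004A0 (r,kernel):
  TLB hit vpn=0x241C00 → PA=0x514A0
#4 VA=0x2C1E02789 (r,user):
  L0: frame=0x3D idx=11 entry=0x55007 [P=1 RW=1 US=1 PS=0]
  L1: frame=0x55 idx=15 entry=0x56007 [P=1 RW=1 US=1 PS=0]
  L2: frame=0x56 idx=2 entry=0x59007 [P=1 RW=1 US=1 PS=0]
  ⇒ phys 0x59789  [3 reads]
#5 VA=0x2C1E02789 (r,kernel):
  TLB hit vpn=0x2C1E02 → PA=0x59789
#6 VA=0x701E0011E (r,kernel):
  L0: frame=0x3D idx=28 entry=0x5D007 [P=1 RW=1 US=1 PS=0]
  L1: frame=0x5D idx=15 entry=0x60087 [P=1 RW=1 US=1 PS=1]
  ⇒ phys 0x6011E (huge @L1)  [2 reads]

TLB: [["0x743A15", "0x43"], ["0x241C00", "0x51"], ["0x2C1E02", "0x59"], ["0x701E00", "0x60"]]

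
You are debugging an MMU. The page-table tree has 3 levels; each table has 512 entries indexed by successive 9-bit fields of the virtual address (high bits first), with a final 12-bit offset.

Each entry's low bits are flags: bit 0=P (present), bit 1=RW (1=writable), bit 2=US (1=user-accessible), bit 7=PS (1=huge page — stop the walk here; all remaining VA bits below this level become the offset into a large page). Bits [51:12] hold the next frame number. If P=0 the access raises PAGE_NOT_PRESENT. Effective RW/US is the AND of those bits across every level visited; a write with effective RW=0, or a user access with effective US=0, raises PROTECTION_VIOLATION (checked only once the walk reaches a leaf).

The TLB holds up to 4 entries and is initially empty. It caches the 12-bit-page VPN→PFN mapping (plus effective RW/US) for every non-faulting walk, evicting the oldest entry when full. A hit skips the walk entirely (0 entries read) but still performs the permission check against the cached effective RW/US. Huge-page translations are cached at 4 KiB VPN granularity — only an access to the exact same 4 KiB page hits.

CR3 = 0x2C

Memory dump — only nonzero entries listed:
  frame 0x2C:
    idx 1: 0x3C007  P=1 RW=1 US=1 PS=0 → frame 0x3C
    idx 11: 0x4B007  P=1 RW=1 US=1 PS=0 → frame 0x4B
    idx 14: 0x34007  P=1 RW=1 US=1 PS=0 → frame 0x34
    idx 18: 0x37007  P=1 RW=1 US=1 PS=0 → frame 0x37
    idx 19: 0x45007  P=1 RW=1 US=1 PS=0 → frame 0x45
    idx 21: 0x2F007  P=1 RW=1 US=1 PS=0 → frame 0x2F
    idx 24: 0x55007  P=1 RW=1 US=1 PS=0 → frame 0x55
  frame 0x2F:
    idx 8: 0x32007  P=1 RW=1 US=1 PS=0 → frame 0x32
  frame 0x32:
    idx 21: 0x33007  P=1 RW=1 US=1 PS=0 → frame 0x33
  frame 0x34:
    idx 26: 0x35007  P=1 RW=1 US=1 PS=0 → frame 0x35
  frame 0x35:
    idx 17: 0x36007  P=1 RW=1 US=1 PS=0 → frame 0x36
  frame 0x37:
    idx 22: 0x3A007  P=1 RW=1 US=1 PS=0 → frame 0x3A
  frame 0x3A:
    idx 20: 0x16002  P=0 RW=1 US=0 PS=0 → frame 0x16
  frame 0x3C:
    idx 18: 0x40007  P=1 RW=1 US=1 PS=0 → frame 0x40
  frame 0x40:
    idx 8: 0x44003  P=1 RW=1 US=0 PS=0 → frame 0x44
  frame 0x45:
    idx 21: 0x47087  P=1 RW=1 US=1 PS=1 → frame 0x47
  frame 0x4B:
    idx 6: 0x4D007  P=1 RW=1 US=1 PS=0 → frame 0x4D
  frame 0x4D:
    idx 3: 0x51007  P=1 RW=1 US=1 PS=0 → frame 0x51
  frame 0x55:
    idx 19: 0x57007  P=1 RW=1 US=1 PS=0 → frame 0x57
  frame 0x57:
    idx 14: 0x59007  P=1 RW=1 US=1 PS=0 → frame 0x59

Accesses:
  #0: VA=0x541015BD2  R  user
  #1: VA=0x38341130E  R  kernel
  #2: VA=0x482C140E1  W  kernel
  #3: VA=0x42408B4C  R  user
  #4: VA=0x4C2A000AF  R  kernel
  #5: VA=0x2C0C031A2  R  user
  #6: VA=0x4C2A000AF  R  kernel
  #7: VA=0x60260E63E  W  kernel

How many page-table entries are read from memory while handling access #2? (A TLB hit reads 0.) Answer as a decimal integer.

Walk each access:
#0 VA=0x541015BD2 (r,user):
  L0: frame=0x2C idx=21 entry=0x2F007 [P=1 RW=1 US=1 PS=0]
  L1: frame=0x2F idx=8 entry=0x32007 [P=1 RW=1 US=1 PS=0]
  L2: frame=0x32 idx=21 entry=0x33007 [P=1 RW=1 US=1 PS=0]
  → PA=0x33BD2  (3 entries read)
#1 VA=0x38341130E (r,kernel):
  L0: frame=0x2C idx=14 entry=0x34007 [P=1 RW=1 US=1 PS=0]
  L1: frame=0x34 idx=26 entry=0x35007 [P=1 RW=1 US=1 PS=0]
  L2: frame=0x35 idx=17 entry=0x36007 [P=1 RW=1 US=1 PS=0]
  → PA=0x3630E  (3 entries read)
#2 VA=0x482C140E1 (w,kernel):
  L0: frame=0x2C idx=18 entry=0x37007 [P=1 RW=1 US=1 PS=0]
  L1: frame=0x37 idx=22 entry=0x3A007 [P=1 RW=1 US=1 PS=0]
  L2: frame=0x3A idx=20 entry=0x16002 [P=0 RW=1 US=0 PS=0]
  → PAGE_NOT_PRESENT  (3 entries read)
#3 VA=0x42408B4C (r,user):
  L0: frame=0x2C idx=1 entry=0x3C007 [P=1 RW=1 US=1 PS=0]
  L1: frame=0x3C idx=18 entry=0x40007 [P=1 RW=1 US=1 PS=0]
  L2: frame=0x40 idx=8 entry=0x44003 [P=1 RW=1 US=0 PS=0]
  → PROTECTION_VIOLATION  (3 entries read)
#4 VA=0x4C2A000AF (r,kernel):
  L0: frame=0x2C idx=19 entry=0x45007 [P=1 RW=1 US=1 PS=0]
  L1: frame=0x45 idx=21 entry=0x47087 [P=1 RW=1 US=1 PS=1]
  → PA=0x470AF (huge @L1)  (2 entries read)
#5 VA=0x2C0C031A2 (r,user):
  L0: frame=0x2C idx=11 entry=0x4B007 [P=1 RW=1 US=1 PS=0]
  L1: frame=0x4B idx=6 entry=0x4D007 [P=1 RW=1 US=1 PS=0]
  L2: frame=0x4D idx=3 entry=0x51007 [P=1 RW=1 US=1 PS=0]
  → PA=0x511A2  (3 entries read)
#6 VA=0x4C2A000AF (r,kernel):
  TLB hit vpn=0x4C2A00 → PA=0x470AF
#7 VA=0x60260E63E (w,kernel):
  L0: frame=0x2C idx=24 entry=0x55007 [P=1 RW=1 US=1 PS=0]
  L1: frame=0x55 idx=19 entry=0x57007 [P=1 RW=1 US=1 PS=0]
  L2: frame=0x57 idx=14 entry=0x59007 [P=1 RW=1 US=1 PS=0]
  → PA=0x5963E  (3 entries read)

Entries read for #2: 3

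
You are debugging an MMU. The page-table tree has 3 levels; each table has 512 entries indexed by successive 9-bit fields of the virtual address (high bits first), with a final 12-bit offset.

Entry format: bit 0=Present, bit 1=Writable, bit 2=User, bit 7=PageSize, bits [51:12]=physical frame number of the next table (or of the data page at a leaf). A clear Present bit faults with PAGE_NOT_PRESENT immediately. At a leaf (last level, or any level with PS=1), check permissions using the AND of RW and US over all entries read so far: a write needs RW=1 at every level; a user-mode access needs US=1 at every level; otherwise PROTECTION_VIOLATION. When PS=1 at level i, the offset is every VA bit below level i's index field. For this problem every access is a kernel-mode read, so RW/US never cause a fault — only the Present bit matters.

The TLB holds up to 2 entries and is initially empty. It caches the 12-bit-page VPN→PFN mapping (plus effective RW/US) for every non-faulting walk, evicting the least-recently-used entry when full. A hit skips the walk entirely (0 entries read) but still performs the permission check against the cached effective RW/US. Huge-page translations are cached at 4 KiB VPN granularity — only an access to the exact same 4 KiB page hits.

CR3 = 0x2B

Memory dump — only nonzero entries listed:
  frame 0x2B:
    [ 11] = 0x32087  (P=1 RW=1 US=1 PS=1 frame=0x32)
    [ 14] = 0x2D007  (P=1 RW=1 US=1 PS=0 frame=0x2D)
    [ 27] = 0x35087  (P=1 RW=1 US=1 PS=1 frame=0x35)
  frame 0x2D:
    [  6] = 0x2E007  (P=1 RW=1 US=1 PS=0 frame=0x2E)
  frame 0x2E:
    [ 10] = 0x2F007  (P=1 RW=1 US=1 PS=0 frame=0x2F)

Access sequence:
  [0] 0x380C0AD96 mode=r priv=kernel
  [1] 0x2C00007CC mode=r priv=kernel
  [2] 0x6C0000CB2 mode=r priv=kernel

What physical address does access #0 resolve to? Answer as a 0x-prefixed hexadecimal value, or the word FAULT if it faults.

Trace:
#0 VA=0x380C0AD96 (r,kernel):
  L0: frame=0x2B idx=14 entry=0x2D007 [P=1 RW=1 US=1 PS=0]
  L1: frame=0x2D idx=6 entry=0x2E007 [P=1 RW=1 US=1 PS=0]
  L2: frame=0x2E idx=10 entry=0x2F007 [P=1 RW=1 US=1 PS=0]
  ✓ 0x2FD96  — 3 lookups
#1 VA=0x2C00007CC (r,kernel):
  L0: frame=0x2B idx=11 entry=0x32087 [P=1 RW=1 US=1 PS=1]
  ✓ 0x327CC (huge @L0)  — 1 lookups
#2 VA=0x6C0000CB2 (r,kernel):
  L0: frame=0x2B idx=27 entry=0x35087 [P=1 RW=1 US=1 PS=1]
  ✓ 0x35CB2 (huge @L0)  — 1 lookups

Access #0 PA: 0x2FD96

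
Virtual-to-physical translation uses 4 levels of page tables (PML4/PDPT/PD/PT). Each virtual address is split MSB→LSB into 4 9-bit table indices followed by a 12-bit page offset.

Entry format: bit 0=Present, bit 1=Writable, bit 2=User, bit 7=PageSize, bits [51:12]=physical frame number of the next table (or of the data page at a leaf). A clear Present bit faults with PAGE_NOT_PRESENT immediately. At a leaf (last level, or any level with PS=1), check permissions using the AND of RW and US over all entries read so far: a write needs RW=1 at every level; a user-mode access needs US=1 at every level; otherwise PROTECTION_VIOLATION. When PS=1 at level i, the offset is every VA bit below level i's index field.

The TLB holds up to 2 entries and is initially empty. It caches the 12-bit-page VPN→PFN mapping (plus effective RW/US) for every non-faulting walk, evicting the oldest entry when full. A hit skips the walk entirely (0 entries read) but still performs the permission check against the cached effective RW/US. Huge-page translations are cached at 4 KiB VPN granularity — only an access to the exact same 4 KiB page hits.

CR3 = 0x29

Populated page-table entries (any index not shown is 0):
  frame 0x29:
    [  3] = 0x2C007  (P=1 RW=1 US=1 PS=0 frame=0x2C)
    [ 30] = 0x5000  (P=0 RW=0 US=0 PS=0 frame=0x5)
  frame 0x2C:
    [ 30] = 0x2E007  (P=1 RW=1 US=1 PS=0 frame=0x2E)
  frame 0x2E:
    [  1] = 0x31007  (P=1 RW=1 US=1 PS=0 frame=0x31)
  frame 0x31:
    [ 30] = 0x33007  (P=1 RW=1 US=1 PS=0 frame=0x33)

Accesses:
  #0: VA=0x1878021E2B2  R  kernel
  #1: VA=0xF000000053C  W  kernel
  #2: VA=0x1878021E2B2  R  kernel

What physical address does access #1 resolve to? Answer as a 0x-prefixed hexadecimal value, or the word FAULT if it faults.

Trace:
#0 VA=0x1878021E2B2 (r,kernel):
  L0: frame=0x29 idx=3 entry=0x2C007 [P=1 RW=1 US=1 PS=0]
  L1: frame=0x2C idx=30 entry=0x2E007 [P=1 RW=1 US=1 PS=0]
  L2: frame=0x2E idx=1 entry=0x31007 [P=1 RW=1 US=1 PS=0]
  L3: frame=0x31 idx=30 entry=0x33007 [P=1 RW=1 US=1 PS=0]
  ⇒ phys 0x332B2  [4 reads]
#1 VA=0xF000000053C (w,kernel):
  L0: frame=0x29 idx=30 entry=0x5000 [P=0 RW=0 US=0 PS=0]
  → PAGE_NOT_PRESENT  (1 entries read)
#2 VA=0x1878021E2B2 (r,kernel):
  TLB hit vpn=0x1878021E → PA=0x332B2

Access #1 PA: FAULT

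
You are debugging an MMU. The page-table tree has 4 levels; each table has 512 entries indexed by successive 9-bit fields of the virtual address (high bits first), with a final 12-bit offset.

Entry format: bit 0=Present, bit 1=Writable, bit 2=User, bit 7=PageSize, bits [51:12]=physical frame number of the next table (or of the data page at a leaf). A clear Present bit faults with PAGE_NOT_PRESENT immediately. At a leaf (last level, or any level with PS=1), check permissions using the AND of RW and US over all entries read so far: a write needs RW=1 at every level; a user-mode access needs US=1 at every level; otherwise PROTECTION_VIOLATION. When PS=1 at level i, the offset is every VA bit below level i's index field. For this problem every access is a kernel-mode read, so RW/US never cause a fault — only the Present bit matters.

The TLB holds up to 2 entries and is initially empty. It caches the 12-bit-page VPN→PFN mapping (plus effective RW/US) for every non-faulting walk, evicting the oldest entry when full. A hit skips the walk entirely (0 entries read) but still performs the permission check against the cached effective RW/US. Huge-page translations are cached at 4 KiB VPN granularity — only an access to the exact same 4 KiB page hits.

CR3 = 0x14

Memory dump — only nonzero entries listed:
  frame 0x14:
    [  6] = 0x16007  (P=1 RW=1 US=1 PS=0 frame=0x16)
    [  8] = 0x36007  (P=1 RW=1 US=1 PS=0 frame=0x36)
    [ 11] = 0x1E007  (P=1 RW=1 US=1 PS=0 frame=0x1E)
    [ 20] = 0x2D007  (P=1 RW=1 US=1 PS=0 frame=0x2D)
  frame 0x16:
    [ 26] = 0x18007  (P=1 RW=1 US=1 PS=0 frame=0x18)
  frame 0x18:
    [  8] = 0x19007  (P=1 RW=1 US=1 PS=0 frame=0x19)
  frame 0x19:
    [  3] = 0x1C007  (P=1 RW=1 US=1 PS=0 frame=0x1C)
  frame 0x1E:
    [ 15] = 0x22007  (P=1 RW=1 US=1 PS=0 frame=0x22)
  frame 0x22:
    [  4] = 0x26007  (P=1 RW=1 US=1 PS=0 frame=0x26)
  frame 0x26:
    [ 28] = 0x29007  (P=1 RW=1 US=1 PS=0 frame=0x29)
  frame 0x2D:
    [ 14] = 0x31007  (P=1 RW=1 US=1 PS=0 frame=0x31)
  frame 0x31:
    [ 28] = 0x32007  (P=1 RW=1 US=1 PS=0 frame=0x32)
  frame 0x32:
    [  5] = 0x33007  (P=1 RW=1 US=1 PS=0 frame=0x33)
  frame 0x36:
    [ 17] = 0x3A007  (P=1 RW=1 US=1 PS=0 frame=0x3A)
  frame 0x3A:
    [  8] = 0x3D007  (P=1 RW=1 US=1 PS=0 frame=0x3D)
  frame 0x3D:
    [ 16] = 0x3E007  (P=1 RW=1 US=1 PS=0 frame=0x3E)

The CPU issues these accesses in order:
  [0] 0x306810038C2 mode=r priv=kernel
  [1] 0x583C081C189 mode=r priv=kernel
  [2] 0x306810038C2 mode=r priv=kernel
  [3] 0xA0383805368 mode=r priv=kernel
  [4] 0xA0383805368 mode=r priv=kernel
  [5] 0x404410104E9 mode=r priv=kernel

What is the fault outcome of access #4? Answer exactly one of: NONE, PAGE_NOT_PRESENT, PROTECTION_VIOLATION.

Trace:
#0 VA=0x306810038C2 (r,kernel):
  L0: frame=0x14 idx=6 entry=0x16007 [P=1 RW=1 US=1 PS=0]
  L1: frame=0x16 idx=26 entry=0x18007 [P=1 RW=1 US=1 PS=0]
  L2: frame=0x18 idx=8 entry=0x19007 [P=1 RW=1 US=1 PS=0]
  L3: frame=0x19 idx=3 entry=0x1C007 [P=1 RW=1 US=1 PS=0]
  → PA=0x1C8C2  (4 entries read)
#1 VA=0x583C081C189 (r,kernel):
  L0: frame=0x14 idx=11 entry=0x1E007 [P=1 RW=1 US=1 PS=0]
  L1: frame=0x1E idx=15 entry=0x22007 [P=1 RW=1 US=1 PS=0]
  L2: frame=0x22 idx=4 entry=0x26007 [P=1 RW=1 US=1 PS=0]
  L3: frame=0x26 idx=28 entry=0x29007 [P=1 RW=1 US=1 PS=0]
  → PA=0x29189  (4 entries read)
#2 VA=0x306810038C2 (r,kernel):
  TLB hit vpn=0x30681003 → PA=0x1C8C2
#3 VA=0xA0383805368 (r,kernel):
  L0: frame=0x14 idx=20 entry=0x2D007 [P=1 RW=1 US=1 PS=0]
  L1: frame=0x2D idx=14 entry=0x31007 [P=1 RW=1 US=1 PS=0]
  L2: frame=0x31 idx=28 entry=0x32007 [P=1 RW=1 US=1 PS=0]
  L3: frame=0x32 idx=5 entry=0x33007 [P=1 RW=1 US=1 PS=0]
  → PA=0x33368  (4 entries read)
#4 VA=0xA0383805368 (r,kernel):
  TLB hit vpn=0xA0383805 → PA=0x33368
#5 VA=0x404410104E9 (r,kernel):
  L0: frame=0x14 idx=8 entry=0x36007 [P=1 RW=1 US=1 PS=0]
  L1: frame=0x36 idx=17 entry=0x3A007 [P=1 RW=1 US=1 PS=0]
  L2: frame=0x3A idx=8 entry=0x3D007 [P=1 RW=1 US=1 PS=0]
  L3: frame=0x3D idx=16 entry=0x3E007 [P=1 RW=1 US=1 PS=0]
  → PA=0x3E4E9  (4 entries read)

Access #4 fault: NONE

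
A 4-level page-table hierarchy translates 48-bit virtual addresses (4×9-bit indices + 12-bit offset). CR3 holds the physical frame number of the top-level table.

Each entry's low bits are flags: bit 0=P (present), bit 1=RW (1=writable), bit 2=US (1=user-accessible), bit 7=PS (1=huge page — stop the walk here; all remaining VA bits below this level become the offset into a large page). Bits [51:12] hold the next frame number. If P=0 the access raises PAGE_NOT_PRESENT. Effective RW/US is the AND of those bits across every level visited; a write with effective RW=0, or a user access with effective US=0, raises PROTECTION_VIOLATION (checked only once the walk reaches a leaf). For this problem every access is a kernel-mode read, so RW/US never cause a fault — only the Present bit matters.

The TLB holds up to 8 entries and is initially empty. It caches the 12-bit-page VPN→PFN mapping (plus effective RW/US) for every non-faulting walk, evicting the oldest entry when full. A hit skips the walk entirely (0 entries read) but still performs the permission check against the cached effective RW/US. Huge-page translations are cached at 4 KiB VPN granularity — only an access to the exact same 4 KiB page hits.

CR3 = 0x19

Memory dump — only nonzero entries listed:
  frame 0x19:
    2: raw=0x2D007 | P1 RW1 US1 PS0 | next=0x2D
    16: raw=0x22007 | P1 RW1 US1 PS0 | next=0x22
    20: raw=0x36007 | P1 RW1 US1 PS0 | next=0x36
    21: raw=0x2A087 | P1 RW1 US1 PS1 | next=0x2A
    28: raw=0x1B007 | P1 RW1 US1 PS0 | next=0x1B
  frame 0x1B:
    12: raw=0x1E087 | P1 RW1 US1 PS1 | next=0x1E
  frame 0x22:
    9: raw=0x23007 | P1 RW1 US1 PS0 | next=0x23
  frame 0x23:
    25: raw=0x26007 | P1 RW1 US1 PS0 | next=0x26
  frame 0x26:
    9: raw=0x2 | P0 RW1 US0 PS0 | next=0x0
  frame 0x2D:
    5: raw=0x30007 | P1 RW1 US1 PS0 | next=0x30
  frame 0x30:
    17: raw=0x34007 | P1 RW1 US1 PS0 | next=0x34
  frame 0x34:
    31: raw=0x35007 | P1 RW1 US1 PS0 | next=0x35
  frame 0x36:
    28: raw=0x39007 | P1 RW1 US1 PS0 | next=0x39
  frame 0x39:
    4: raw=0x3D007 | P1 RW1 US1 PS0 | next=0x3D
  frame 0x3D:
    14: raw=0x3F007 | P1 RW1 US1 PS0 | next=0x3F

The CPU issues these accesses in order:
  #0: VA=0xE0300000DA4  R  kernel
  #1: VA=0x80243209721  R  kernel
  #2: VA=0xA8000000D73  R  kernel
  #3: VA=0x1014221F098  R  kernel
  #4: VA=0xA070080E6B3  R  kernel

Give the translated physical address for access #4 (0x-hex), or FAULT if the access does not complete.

Trace:
#0 VA=0xE0300000DA4 (r,kernel):
  L0: frame=0x19 idx=28 entry=0x1B007 [P=1 RW=1 US=1 PS=0]
  L1: frame=0x1B idx=12 entry=0x1E087 [P=1 RW=1 US=1 PS=1]
  ⇒ phys 0x1EDA4 (huge @L1)  [2 reads]
#1 VA=0x80243209721 (r,kernel):
  L0: frame=0x19 idx=16 entry=0x22007 [P=1 RW=1 US=1 PS=0]
  L1: frame=0x22 idx=9 entry=0x23007 [P=1 RW=1 US=1 PS=0]
  L2: frame=0x23 idx=25 entry=0x26007 [P=1 RW=1 US=1 PS=0]
  L3: frame=0x26 idx=9 entry=0x2 [P=0 RW=1 US=0 PS=0]
  → PAGE_NOT_PRESENT  (4 entries read)
#2 VA=0xA8000000D73 (r,kernel):
  L0: frame=0x19 idx=21 entry=0x2A087 [P=1 RW=1 US=1 PS=1]
  ⇒ phys 0x2AD73 (huge @L0)  [1 reads]
#3 VA=0x1014221F098 (r,kernel):
  L0: frame=0x19 idx=2 entry=0x2D007 [P=1 RW=1 US=1 PS=0]
  L1: frame=0x2D idx=5 entry=0x30007 [P=1 RW=1 US=1 PS=0]
  L2: frame=0x30 idx=17 entry=0x34007 [P=1 RW=1 US=1 PS=0]
  L3: frame=0x34 idx=31 entry=0x35007 [P=1 RW=1 US=1 PS=0]
  ⇒ phys 0x35098  [4 reads]
#4 VA=0xA070080E6B3 (r,kernel):
  L0: frame=0x19 idx=20 entry=0x36007 [P=1 RW=1 US=1 PS=0]
  L1: frame=0x36 idx=28 entry=0x39007 [P=1 RW=1 US=1 PS=0]
  L2: frame=0x39 idx=4 entry=0x3D007 [P=1 RW=1 US=1 PS=0]
  L3: frame=0x3D idx=14 entry=0x3F007 [P=1 RW=1 US=1 PS=0]
  ⇒ phys 0x3F6B3  [4 reads]

Access #4 PA: 0x3F6B3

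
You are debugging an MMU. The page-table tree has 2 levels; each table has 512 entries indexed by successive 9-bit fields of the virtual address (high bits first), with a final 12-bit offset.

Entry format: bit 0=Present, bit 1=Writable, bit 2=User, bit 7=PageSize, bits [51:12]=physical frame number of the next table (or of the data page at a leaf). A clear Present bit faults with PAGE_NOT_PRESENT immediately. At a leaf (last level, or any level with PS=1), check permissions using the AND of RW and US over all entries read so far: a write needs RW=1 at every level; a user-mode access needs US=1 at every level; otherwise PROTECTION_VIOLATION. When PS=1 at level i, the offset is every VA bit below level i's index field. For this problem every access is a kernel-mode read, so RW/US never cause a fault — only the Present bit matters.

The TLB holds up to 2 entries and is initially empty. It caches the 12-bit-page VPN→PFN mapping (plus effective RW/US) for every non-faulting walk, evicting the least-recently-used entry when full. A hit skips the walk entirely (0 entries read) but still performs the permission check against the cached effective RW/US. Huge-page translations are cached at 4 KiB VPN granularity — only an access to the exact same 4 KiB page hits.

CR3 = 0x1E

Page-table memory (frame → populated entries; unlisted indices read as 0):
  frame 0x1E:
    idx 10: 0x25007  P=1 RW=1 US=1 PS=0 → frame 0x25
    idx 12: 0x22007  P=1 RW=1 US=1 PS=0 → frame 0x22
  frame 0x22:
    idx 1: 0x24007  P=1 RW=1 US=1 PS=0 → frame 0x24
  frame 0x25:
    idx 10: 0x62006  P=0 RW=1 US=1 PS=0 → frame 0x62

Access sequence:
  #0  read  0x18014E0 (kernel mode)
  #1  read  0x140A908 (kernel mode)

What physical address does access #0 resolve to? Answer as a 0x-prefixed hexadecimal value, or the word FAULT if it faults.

Walk each access:
#0 VA=0x18014E0 (r,kernel):
  L0 @0x1E[12] → 0x22007  P=1,RW=1,US=1,PS=0
  L1 @0x22[1] → 0x24007  P=1,RW=1,US=1,PS=0
  ⇒ phys 0x244E0  [2 reads]
#1 VA=0x140A908 (r,kernel):
  L0 @0x1E[10] → 0x25007  P=1,RW=1,US=1,PS=0
  L1 @0x25[10] → 0x62006  P=0,RW=1,US=1,PS=0
  ✗ PAGE_NOT_PRESENT  [2 reads]

Access #0 PA: 0x244E0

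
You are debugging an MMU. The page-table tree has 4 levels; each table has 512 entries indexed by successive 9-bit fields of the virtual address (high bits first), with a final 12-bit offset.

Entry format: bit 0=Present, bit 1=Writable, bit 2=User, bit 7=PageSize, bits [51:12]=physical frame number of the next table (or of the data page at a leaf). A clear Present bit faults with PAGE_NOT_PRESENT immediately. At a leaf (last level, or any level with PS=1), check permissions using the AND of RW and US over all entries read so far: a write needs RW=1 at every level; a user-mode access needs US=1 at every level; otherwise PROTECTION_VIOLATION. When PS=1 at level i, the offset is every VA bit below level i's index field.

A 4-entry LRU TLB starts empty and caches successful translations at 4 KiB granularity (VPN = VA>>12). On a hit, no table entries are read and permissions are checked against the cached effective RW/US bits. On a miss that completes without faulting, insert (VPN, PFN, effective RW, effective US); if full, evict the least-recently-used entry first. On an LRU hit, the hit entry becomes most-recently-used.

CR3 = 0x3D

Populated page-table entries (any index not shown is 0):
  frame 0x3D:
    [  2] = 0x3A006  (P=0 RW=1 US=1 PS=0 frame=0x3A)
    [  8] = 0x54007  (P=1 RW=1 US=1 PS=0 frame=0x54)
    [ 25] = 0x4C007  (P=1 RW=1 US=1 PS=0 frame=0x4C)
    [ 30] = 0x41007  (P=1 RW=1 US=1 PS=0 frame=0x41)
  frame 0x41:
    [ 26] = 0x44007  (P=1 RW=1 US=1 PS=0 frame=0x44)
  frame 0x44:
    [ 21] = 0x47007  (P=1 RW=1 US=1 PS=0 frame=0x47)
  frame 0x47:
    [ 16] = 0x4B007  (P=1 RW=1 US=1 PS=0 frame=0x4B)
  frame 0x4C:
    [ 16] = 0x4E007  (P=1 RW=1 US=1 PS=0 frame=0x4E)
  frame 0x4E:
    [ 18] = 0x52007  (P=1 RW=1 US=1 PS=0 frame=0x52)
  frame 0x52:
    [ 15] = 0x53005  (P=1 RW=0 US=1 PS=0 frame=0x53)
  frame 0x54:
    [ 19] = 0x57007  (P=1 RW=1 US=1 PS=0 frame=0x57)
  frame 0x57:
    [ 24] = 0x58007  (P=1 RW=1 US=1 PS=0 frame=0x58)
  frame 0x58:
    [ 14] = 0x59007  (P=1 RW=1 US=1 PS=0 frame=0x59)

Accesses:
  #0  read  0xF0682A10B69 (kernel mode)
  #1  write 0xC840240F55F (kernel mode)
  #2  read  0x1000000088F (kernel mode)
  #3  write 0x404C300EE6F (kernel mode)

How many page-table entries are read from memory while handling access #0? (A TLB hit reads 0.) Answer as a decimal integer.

Per-access translation:
#0 VA=0xF0682A10B69 (r,kernel):
  lvl0: tbl 0x3D, slot 30 ⇒ 0x41007 (P1/RW1/US1/PS0)
  lvl1: tbl 0x41, slot 26 ⇒ 0x44007 (P1/RW1/US1/PS0)
  lvl2: tbl 0x44, slot 21 ⇒ 0x47007 (P1/RW1/US1/PS0)
  lvl3: tbl 0x47, slot 16 ⇒ 0x4B007 (P1/RW1/US1/PS0)
  ⇒ phys 0x4BB69  [4 reads]
#1 VA=0xC840240F55F (w,kernel):
  lvl0: tbl 0x3D, slot 25 ⇒ 0x4C007 (P1/RW1/US1/PS0)
  lvl1: tbl 0x4C, slot 16 ⇒ 0x4E007 (P1/RW1/US1/PS0)
  lvl2: tbl 0x4E, slot 18 ⇒ 0x52007 (P1/RW1/US1/PS0)
  lvl3: tbl 0x52, slot 15 ⇒ 0x53005 (P1/RW0/US1/PS0)
  ✗ PROTECTION_VIOLATION  [4 reads]
#2 VA=0x1000000088F (r,kernel):
  lvl0: tbl 0x3D, slot 2 ⇒ 0x3A006 (P0/RW1/US1/PS0)
  ✗ PAGE_NOT_PRESENT  [1 reads]
#3 VA=0x404C300EE6F (w,kernel):
  lvl0: tbl 0x3D, slot 8 ⇒ 0x54007 (P1/RW1/US1/PS0)
  lvl1: tbl 0x54, slot 19 ⇒ 0x57007 (P1/RW1/US1/PS0)
  lvl2: tbl 0x57, slot 24 ⇒ 0x58007 (P1/RW1/US1/PS0)
  lvl3: tbl 0x58, slot 14 ⇒ 0x59007 (P1/RW1/US1/PS0)
  ⇒ phys 0x59E6F  [4 reads]

Entries read for #0: 4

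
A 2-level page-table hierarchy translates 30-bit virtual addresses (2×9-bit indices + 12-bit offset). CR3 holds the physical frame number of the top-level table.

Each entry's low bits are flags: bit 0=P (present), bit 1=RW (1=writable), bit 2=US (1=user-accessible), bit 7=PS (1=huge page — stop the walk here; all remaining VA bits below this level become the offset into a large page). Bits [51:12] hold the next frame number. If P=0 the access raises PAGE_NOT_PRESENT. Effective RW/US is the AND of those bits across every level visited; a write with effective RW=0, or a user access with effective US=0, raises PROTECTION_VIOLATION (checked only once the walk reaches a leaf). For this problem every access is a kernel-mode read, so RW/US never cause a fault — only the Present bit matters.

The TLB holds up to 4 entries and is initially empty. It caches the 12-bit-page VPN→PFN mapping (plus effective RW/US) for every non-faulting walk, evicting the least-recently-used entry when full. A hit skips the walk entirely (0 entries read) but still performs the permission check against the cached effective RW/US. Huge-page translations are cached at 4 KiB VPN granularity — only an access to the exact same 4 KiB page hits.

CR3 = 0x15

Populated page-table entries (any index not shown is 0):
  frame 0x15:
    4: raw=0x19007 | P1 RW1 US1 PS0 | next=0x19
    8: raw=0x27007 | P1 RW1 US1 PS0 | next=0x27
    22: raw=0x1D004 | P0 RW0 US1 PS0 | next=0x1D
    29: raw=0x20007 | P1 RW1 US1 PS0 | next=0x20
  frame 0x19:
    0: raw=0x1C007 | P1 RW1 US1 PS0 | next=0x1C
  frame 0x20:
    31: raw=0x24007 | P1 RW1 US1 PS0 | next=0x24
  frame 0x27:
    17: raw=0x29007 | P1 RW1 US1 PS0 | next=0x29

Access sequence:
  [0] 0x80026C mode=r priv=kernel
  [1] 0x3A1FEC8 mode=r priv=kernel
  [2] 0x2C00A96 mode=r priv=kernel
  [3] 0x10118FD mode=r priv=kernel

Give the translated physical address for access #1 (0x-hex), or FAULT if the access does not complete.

Per-access translation:
#0 VA=0x80026C (r,kernel):
  L0: frame=0x15 idx=4 entry=0x19007 [P=1 RW=1 US=1 PS=0]
  L1: frame=0x19 idx=0 entry=0x1C007 [P=1 RW=1 US=1 PS=0]
  ⇒ phys 0x1C26C  [2 reads]
#1 VA=0x3A1FEC8 (r,kernel):
  L0: frame=0x15 idx=29 entry=0x20007 [P=1 RW=1 US=1 PS=0]
  L1: frame=0x20 idx=31 entry=0x24007 [P=1 RW=1 US=1 PS=0]
  ⇒ phys 0x24EC8  [2 reads]
#2 VA=0x2C00A96 (r,kernel):
  L0: frame=0x15 idx=22 entry=0x1D004 [P=0 RW=0 US=1 PS=0]
  ✗ PAGE_NOT_PRESENT  [1 reads]
#3 VA=0x10118FD (r,kernel):
  L0: frame=0x15 idx=8 entry=0x27007 [P=1 RW=1 US=1 PS=0]
  L1: frame=0x27 idx=17 entry=0x29007 [P=1 RW=1 US=1 PS=0]
  ⇒ phys 0x298FD  [2 reads]

Access #1 PA: 0x24EC8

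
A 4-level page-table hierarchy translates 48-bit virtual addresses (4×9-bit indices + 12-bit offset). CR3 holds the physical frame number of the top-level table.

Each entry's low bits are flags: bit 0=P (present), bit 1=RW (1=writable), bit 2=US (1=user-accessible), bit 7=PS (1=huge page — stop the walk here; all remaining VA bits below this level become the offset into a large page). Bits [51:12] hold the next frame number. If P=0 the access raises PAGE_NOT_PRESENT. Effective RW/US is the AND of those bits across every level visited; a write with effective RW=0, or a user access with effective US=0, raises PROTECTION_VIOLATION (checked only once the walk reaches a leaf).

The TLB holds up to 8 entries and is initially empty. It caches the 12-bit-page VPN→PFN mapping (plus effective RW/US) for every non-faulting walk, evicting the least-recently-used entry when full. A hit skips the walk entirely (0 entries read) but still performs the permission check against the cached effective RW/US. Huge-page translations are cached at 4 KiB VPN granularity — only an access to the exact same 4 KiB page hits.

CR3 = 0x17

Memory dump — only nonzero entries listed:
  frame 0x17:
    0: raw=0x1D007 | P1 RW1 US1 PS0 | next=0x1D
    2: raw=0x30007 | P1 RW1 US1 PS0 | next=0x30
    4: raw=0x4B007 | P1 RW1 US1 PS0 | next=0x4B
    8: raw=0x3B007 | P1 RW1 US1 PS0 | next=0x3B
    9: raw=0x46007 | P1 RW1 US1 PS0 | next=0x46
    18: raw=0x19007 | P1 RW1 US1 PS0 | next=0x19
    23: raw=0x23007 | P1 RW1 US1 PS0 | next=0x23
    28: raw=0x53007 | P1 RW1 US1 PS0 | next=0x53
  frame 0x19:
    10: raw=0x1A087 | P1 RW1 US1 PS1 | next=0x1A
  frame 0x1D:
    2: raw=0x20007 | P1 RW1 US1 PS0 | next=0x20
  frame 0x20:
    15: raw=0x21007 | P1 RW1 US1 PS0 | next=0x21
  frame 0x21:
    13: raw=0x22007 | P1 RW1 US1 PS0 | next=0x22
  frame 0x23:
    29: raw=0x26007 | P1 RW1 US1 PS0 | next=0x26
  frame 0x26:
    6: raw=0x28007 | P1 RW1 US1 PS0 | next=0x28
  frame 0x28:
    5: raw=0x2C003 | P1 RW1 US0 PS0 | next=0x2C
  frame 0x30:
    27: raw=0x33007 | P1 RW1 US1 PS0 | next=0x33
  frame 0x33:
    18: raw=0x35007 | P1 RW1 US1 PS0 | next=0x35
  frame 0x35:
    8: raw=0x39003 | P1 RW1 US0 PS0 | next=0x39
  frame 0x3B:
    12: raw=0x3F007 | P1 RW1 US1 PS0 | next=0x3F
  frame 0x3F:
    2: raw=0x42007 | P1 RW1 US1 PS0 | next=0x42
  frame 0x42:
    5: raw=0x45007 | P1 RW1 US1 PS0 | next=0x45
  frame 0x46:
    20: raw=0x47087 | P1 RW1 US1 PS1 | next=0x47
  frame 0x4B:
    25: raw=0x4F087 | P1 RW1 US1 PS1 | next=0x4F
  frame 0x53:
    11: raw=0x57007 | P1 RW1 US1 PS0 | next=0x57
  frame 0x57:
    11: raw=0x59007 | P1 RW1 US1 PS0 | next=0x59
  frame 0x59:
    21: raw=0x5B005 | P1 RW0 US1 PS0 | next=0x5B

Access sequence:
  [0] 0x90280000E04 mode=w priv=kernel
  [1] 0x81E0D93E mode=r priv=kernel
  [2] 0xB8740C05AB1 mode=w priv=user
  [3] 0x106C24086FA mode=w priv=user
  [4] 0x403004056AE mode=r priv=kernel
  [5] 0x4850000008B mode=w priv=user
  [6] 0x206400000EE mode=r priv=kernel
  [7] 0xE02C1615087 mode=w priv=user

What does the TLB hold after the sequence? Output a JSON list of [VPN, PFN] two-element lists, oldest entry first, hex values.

Walk each access:
#0 VA=0x90280000E04 (w,kernel):
  L0 @0x17[18] → 0x19007  P=1,RW=1,US=1,PS=0
  L1 @0x19[10] → 0x1A087  P=1,RW=1,US=1,PS=1
  → PA=0x1AE04 (huge @L1)  (2 entries read)
#1 VA=0x81E0D93E (r,kernel):
  L0 @0x17[0] → 0x1D007  P=1,RW=1,US=1,PS=0
  L1 @0x1D[2] → 0x20007  P=1,RW=1,US=1,PS=0
  L2 @0x20[15] → 0x21007  P=1,RW=1,US=1,PS=0
  L3 @0x21[13] → 0x22007  P=1,RW=1,US=1,PS=0
  → PA=0x2293E  (4 entries read)
#2 VA=0xB8740C05AB1 (w,user):
  L0 @0x17[23] → 0x23007  P=1,RW=1,US=1,PS=0
  L1 @0x23[29] → 0x26007  P=1,RW=1,US=1,PS=0
  L2 @0x26[6] → 0x28007  P=1,RW=1,US=1,PS=0
  L3 @0x28[5] → 0x2C003  P=1,RW=1,US=0,PS=0
  → PROTECTION_VIOLATION  (4 entries read)
#3 VA=0x106C24086FA (w,user):
  L0 @0x17[2] → 0x30007  P=1,RW=1,US=1,PS=0
  L1 @0x30[27] → 0x33007  P=1,RW=1,US=1,PS=0
  L2 @0x33[18] → 0x35007  P=1,RW=1,US=1,PS=0
  L3 @0x35[8] → 0x39003  P=1,RW=1,US=0,PS=0
  → PROTECTION_VIOLATION  (4 entries read)
#4 VA=0x403004056AE (r,kernel):
  L0 @0x17[8] → 0x3B007  P=1,RW=1,US=1,PS=0
  L1 @0x3B[12] → 0x3F007  P=1,RW=1,US=1,PS=0
  L2 @0x3F[2] → 0x42007  P=1,RW=1,US=1,PS=0
  L3 @0x42[5] → 0x45007  P=1,RW=1,US=1,PS=0
  → PA=0x456AE  (4 entries read)
#5 VA=0x4850000008B (w,user):
  L0 @0x17[9] → 0x46007  P=1,RW=1,US=1,PS=0
  L1 @0x46[20] → 0x47087  P=1,RW=1,US=1,PS=1
  → PA=0x4708B (huge @L1)  (2 entries read)
#6 VA=0x206400000EE (r,kernel):
  L0 @0x17[4] → 0x4B007  P=1,RW=1,US=1,PS=0
  L1 @0x4B[25] → 0x4F087  P=1,RW=1,US=1,PS=1
  → PA=0x4F0EE (huge @L1)  (2 entries read)
#7 VA=0xE02C1615087 (w,user):
  L0 @0x17[28] → 0x53007  P=1,RW=1,US=1,PS=0
  L1 @0x53[11] → 0x57007  P=1,RW=1,US=1,PS=0
  L2 @0x57[11] → 0x59007  P=1,RW=1,US=1,PS=0
  L3 @0x59[21] → 0x5B005  P=1,RW=0,US=1,PS=0
  → PROTECTION_VIOLATION  (4 entries read)

TLB: [["0x90280000", "0x1A"], ["0x81E0D", "0x22"], ["0x40300405", "0x45"], ["0x48500000", "0x47"], ["0x20640000", "0x4F"]]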